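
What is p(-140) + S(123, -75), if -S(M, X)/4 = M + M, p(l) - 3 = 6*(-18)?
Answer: -1089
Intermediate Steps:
p(l) = -105 (p(l) = 3 + 6*(-18) = 3 - 108 = -105)
S(M, X) = -8*M (S(M, X) = -4*(M + M) = -8*M)
p(-140) + S(123, -75) = -105 - 8*123 = -105 - 984 = -1089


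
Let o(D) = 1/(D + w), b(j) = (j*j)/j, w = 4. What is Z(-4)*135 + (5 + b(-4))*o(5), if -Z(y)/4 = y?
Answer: 19441/9 ≈ 2160.1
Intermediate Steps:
Z(y) = -4*y
b(j) = j (b(j) = j²/j = j)
o(D) = 1/(4 + D) (o(D) = 1/(D + 4) = 1/(4 + D))
Z(-4)*135 + (5 + b(-4))*o(5) = -4*(-4)*135 + (5 - 4)/(4 + 5) = 16*135 + 1/9 = 2160 + 1*(⅑) = 2160 + ⅑ = 19441/9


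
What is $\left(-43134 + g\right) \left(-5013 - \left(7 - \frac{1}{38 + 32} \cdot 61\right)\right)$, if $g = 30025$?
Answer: $\frac{4605702951}{70} \approx 6.5796 \cdot 10^{7}$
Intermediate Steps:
$\left(-43134 + g\right) \left(-5013 - \left(7 - \frac{1}{38 + 32} \cdot 61\right)\right) = \left(-43134 + 30025\right) \left(-5013 - \left(7 - \frac{1}{38 + 32} \cdot 61\right)\right) = - 13109 \left(-5013 - \left(7 - \frac{1}{70} \cdot 61\right)\right) = - 13109 \left(-5013 + \left(-7 + \frac{1}{70} \cdot 61\right)\right) = - 13109 \left(-5013 + \left(-7 + \frac{61}{70}\right)\right) = - 13109 \left(-5013 - \frac{429}{70}\right) = \left(-13109\right) \left(- \frac{351339}{70}\right) = \frac{4605702951}{70}$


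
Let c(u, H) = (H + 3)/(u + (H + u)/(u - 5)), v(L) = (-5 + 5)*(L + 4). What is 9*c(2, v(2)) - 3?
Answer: 69/4 ≈ 17.250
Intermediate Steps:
v(L) = 0 (v(L) = 0*(4 + L) = 0)
c(u, H) = (3 + H)/(u + (H + u)/(-5 + u))
9*c(2, v(2)) - 3 = 9*((-15 - 5*0 + 3*2 + 0*2)/(0 + 2² - 4*2)) - 3 = 9*((-15 + 0 + 6 + 0)/(0 + 4 - 8)) - 3 = 9*(-9/(-4)) - 3 = 9*(-¼*(-9)) - 3 = 9*(9/4) - 3 = 81/4 - 3 = 69/4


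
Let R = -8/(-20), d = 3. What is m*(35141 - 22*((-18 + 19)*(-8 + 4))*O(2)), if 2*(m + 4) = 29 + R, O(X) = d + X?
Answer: 3807167/10 ≈ 3.8072e+5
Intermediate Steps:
O(X) = 3 + X
R = ⅖ (R = -8*(-1/20) = ⅖ ≈ 0.40000)
m = 107/10 (m = -4 + (29 + ⅖)/2 = -4 + (½)*(147/5) = -4 + 147/10 = 107/10 ≈ 10.700)
m*(35141 - 22*((-18 + 19)*(-8 + 4))*O(2)) = 107*(35141 - 22*((-18 + 19)*(-8 + 4))*(3 + 2))/10 = 107*(35141 - 22*(1*(-4))*5)/10 = 107*(35141 - 22*(-4)*5)/10 = 107*(35141 - (-88)*5)/10 = 107*(35141 - 1*(-440))/10 = 107*(35141 + 440)/10 = (107/10)*35581 = 3807167/10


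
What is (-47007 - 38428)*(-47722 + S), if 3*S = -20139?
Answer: 4650654225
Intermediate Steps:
S = -6713 (S = (⅓)*(-20139) = -6713)
(-47007 - 38428)*(-47722 + S) = (-47007 - 38428)*(-47722 - 6713) = -85435*(-54435) = 4650654225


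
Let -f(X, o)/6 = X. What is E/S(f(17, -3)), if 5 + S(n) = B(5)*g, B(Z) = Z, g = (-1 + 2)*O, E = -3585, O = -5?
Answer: 239/2 ≈ 119.50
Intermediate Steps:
f(X, o) = -6*X
g = -5 (g = (-1 + 2)*(-5) = 1*(-5) = -5)
S(n) = -30 (S(n) = -5 + 5*(-5) = -5 - 25 = -30)
E/S(f(17, -3)) = -3585/(-30) = -3585*(-1/30) = 239/2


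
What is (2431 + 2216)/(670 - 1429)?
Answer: -1549/253 ≈ -6.1225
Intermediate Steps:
(2431 + 2216)/(670 - 1429) = 4647/(-759) = 4647*(-1/759) = -1549/253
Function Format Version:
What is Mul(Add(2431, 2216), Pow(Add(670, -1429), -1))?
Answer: Rational(-1549, 253) ≈ -6.1225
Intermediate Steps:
Mul(Add(2431, 2216), Pow(Add(670, -1429), -1)) = Mul(4647, Pow(-759, -1)) = Mul(4647, Rational(-1, 759)) = Rational(-1549, 253)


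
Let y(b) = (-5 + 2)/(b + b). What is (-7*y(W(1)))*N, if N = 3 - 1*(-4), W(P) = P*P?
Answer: 147/2 ≈ 73.500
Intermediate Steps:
W(P) = P²
N = 7 (N = 3 + 4 = 7)
y(b) = -3/(2*b) (y(b) = -3*1/(2*b) = -3/(2*b))
(-7*y(W(1)))*N = -(-21)/(2*(1²))*7 = -(-21)/(2*1)*7 = -(-21)/2*7 = -7*(-3/2)*7 = (21/2)*7 = 147/2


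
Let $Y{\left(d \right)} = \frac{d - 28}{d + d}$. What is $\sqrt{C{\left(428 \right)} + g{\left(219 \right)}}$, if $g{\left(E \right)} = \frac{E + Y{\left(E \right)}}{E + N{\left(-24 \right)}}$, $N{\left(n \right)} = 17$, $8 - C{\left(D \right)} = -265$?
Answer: $\frac{\sqrt{731731140834}}{51684} \approx 16.551$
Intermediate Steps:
$Y{\left(d \right)} = \frac{-28 + d}{2 d}$
$C{\left(D \right)} = 273$ ($C{\left(D \right)} = 8 - -265 = 8 + 265 = 273$)
$g{\left(E \right)} = \frac{E + \frac{-28 + E}{2 E}}{17 + E}$ ($g{\left(E \right)} = \frac{E + \frac{-28 + E}{2 E}}{E + 17} = \frac{E + \frac{-28 + E}{2 E}}{17 + E}$)
$\sqrt{C{\left(428 \right)} + g{\left(219 \right)}} = \sqrt{273 + \frac{-14 + 219^{2} + \frac{1}{2} \cdot 219}{219 \left(17 + 219\right)}} = \sqrt{273 + \frac{-14 + 47961 + \frac{219}{2}}{219 \cdot 236}} = \sqrt{273 + \frac{1}{219} \cdot \frac{1}{236} \cdot \frac{96113}{2}} = \sqrt{273 + \frac{96113}{103368}} = \sqrt{\frac{28315577}{103368}} = \frac{\sqrt{731731140834}}{51684}$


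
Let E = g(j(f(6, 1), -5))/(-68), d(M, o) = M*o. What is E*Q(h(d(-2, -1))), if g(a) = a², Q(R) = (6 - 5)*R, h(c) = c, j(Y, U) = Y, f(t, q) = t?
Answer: -18/17 ≈ -1.0588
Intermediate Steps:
Q(R) = R (Q(R) = 1*R = R)
E = -9/17 (E = 6²/(-68) = 36*(-1/68) = -9/17 ≈ -0.52941)
E*Q(h(d(-2, -1))) = -(-18)*(-1)/17 = -9/17*2 = -18/17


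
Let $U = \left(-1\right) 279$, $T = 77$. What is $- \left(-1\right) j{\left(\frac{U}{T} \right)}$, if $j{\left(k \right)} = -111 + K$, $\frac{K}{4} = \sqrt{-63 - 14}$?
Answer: $-111 + 4 i \sqrt{77} \approx -111.0 + 35.1 i$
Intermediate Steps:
$K = 4 i \sqrt{77}$ ($K = 4 \sqrt{-63 - 14} = 4 \sqrt{-77} = 4 i \sqrt{77} \approx 35.1 i$)
$U = -279$
$j{\left(k \right)} = -111 + 4 i \sqrt{77}$
$- \left(-1\right) j{\left(\frac{U}{T} \right)} = - \left(-1\right) \left(-111 + 4 i \sqrt{77}\right) = - (111 - 4 i \sqrt{77}) = -111 + 4 i \sqrt{77}$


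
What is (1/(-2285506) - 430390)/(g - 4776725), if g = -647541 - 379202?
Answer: 983658927341/13263860934808 ≈ 0.074161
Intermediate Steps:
g = -1026743
(1/(-2285506) - 430390)/(g - 4776725) = (1/(-2285506) - 430390)/(-1026743 - 4776725) = (-1/2285506 - 430390)/(-5803468) = -983658927341/2285506*(-1/5803468) = 983658927341/13263860934808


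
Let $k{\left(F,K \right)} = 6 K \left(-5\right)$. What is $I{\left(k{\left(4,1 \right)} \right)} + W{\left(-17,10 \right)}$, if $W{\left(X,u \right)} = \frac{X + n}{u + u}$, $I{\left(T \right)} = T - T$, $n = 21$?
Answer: $\frac{1}{5} \approx 0.2$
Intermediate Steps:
$k{\left(F,K \right)} = - 30 K$
$I{\left(T \right)} = 0$
$W{\left(X,u \right)} = \frac{21 + X}{2 u}$ ($W{\left(X,u \right)} = \frac{X + 21}{u + u} = \frac{21 + X}{2 u}$)
$I{\left(k{\left(4,1 \right)} \right)} + W{\left(-17,10 \right)} = 0 + \frac{21 - 17}{2 \cdot 10} = 0 + \frac{1}{2} \cdot \frac{1}{10} \cdot 4 = 0 + \frac{1}{5} = \frac{1}{5}$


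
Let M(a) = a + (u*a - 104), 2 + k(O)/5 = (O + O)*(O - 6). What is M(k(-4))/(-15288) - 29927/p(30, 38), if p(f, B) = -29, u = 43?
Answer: 4394513/4263 ≈ 1030.8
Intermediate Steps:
k(O) = -10 + 10*O*(-6 + O) (k(O) = -10 + 5*((O + O)*(O - 6)) = -10 + 5*((2*O)*(-6 + O)) = -10 + 5*(2*O*(-6 + O)) = -10 + 10*O*(-6 + O))
M(a) = -104 + 44*a (M(a) = a + (43*a - 104) = a + (-104 + 43*a) = -104 + 44*a)
M(k(-4))/(-15288) - 29927/p(30, 38) = (-104 + 44*(-10 - 60*(-4) + 10*(-4)**2))/(-15288) - 29927/(-29) = (-104 + 44*(-10 + 240 + 10*16))*(-1/15288) - 29927*(-1/29) = (-104 + 44*(-10 + 240 + 160))*(-1/15288) + 29927/29 = (-104 + 44*390)*(-1/15288) + 29927/29 = (-104 + 17160)*(-1/15288) + 29927/29 = 17056*(-1/15288) + 29927/29 = -164/147 + 29927/29 = 4394513/4263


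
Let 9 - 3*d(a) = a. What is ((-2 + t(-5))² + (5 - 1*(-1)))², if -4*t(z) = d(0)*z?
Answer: 21025/256 ≈ 82.129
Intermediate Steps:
d(a) = 3 - a/3
t(z) = -3*z/4 (t(z) = -(3 - ⅓*0)*z/4 = -(3 + 0)*z/4 = -3*z/4)
((-2 + t(-5))² + (5 - 1*(-1)))² = ((-2 - ¾*(-5))² + (5 - 1*(-1)))² = ((-2 + 15/4)² + (5 + 1))² = ((7/4)² + 6)² = (49/16 + 6)² = (145/16)² = 21025/256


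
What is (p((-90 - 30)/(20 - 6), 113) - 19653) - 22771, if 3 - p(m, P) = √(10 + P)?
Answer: -42421 - √123 ≈ -42432.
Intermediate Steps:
p(m, P) = 3 - √(10 + P)
(p((-90 - 30)/(20 - 6), 113) - 19653) - 22771 = ((3 - √(10 + 113)) - 19653) - 22771 = ((3 - √123) - 19653) - 22771 = (-19650 - √123) - 22771 = -42421 - √123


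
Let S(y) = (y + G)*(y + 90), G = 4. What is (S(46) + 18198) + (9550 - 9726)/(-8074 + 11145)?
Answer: 76768682/3071 ≈ 24998.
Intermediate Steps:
S(y) = (4 + y)*(90 + y) (S(y) = (y + 4)*(y + 90) = (4 + y)*(90 + y))
(S(46) + 18198) + (9550 - 9726)/(-8074 + 11145) = ((360 + 46² + 94*46) + 18198) + (9550 - 9726)/(-8074 + 11145) = ((360 + 2116 + 4324) + 18198) - 176/3071 = (6800 + 18198) - 176*1/3071 = 24998 - 176/3071 = 76768682/3071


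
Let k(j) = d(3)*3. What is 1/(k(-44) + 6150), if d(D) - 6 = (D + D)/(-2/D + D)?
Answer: 7/43230 ≈ 0.00016192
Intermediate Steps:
d(D) = 6 + 2*D/(D - 2/D) (d(D) = 6 + (D + D)/(-2/D + D) = 6 + (2*D)/(D - 2/D) = 6 + 2*D/(D - 2/D))
k(j) = 180/7 (k(j) = (4*(-3 + 2*3²)/(-2 + 3²))*3 = (4*(-3 + 2*9)/(-2 + 9))*3 = (4*(-3 + 18)/7)*3 = (4*(⅐)*15)*3 = (60/7)*3 = 180/7)
1/(k(-44) + 6150) = 1/(180/7 + 6150) = 1/(43230/7) = 7/43230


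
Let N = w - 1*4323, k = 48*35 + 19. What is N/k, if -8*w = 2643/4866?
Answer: -56096129/22046224 ≈ -2.5445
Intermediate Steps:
w = -881/12976 (w = -2643/(8*4866) = -⅛*881/1622 = -881/12976 ≈ -0.067895)
k = 1699 (k = 1680 + 19 = 1699)
N = -56096129/12976 (N = -881/12976 - 1*4323 = -881/12976 - 4323 = -56096129/12976 ≈ -4323.1)
N/k = -56096129/12976/1699 = -56096129/12976*1/1699 = -56096129/22046224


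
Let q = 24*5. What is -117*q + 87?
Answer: -13953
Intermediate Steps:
q = 120
-117*q + 87 = -117*120 + 87 = -14040 + 87 = -13953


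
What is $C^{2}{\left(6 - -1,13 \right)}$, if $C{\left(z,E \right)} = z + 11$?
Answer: $324$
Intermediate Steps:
$C{\left(z,E \right)} = 11 + z$
$C^{2}{\left(6 - -1,13 \right)} = \left(11 + \left(6 - -1\right)\right)^{2} = \left(11 + \left(6 + 1\right)\right)^{2} = \left(11 + 7\right)^{2} = 18^{2} = 324$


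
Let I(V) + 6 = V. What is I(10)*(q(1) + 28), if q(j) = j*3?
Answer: 124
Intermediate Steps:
I(V) = -6 + V
q(j) = 3*j
I(10)*(q(1) + 28) = (-6 + 10)*(3*1 + 28) = 4*(3 + 28) = 4*31 = 124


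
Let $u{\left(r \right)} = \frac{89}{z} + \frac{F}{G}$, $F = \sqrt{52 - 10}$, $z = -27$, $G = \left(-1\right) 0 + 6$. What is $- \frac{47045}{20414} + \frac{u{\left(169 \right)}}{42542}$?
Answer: $- \frac{151795796}{65865771} + \frac{\sqrt{42}}{255252} \approx -2.3046$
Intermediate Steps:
$G = 6$ ($G = 0 + 6 = 6$)
$F = \sqrt{42} \approx 6.4807$
$u{\left(r \right)} = - \frac{89}{27} + \frac{\sqrt{42}}{6}$ ($u{\left(r \right)} = \frac{89}{-27} + \frac{\sqrt{42}}{6} = 89 \left(- \frac{1}{27}\right) + \sqrt{42} \cdot \frac{1}{6} = - \frac{89}{27} + \frac{\sqrt{42}}{6}$)
$- \frac{47045}{20414} + \frac{u{\left(169 \right)}}{42542} = - \frac{47045}{20414} + \frac{- \frac{89}{27} + \frac{\sqrt{42}}{6}}{42542} = \left(-47045\right) \frac{1}{20414} + \left(- \frac{89}{27} + \frac{\sqrt{42}}{6}\right) \frac{1}{42542} = - \frac{47045}{20414} - \left(\frac{1}{12906} - \frac{\sqrt{42}}{255252}\right) = - \frac{151795796}{65865771} + \frac{\sqrt{42}}{255252}$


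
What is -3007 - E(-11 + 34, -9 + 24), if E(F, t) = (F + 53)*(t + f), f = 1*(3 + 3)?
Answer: -4603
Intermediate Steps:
f = 6 (f = 1*6 = 6)
E(F, t) = (6 + t)*(53 + F) (E(F, t) = (F + 53)*(t + 6) = (53 + F)*(6 + t) = (6 + t)*(53 + F))
-3007 - E(-11 + 34, -9 + 24) = -3007 - (318 + 6*(-11 + 34) + 53*(-9 + 24) + (-11 + 34)*(-9 + 24)) = -3007 - (318 + 6*23 + 53*15 + 23*15) = -3007 - (318 + 138 + 795 + 345) = -3007 - 1*1596 = -3007 - 1596 = -4603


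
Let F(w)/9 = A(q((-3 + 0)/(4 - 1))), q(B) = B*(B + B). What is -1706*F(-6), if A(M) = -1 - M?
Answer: 46062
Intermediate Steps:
q(B) = 2*B**2 (q(B) = B*(2*B) = 2*B**2)
F(w) = -27 (F(w) = 9*(-1 - 2*((-3 + 0)/(4 - 1))**2) = 9*(-1 - 2*(-3/3)**2) = 9*(-1 - 2*(-3*1/3)**2) = 9*(-1 - 2*(-1)**2) = 9*(-1 - 2) = 9*(-3) = -27)
-1706*F(-6) = -1706*(-27) = 46062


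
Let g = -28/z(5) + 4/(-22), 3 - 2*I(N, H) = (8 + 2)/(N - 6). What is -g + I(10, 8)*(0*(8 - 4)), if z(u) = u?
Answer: 318/55 ≈ 5.7818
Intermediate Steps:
I(N, H) = 3/2 - 5/(-6 + N) (I(N, H) = 3/2 - (8 + 2)/(2*(N - 6)) = 3/2 - 5/(-6 + N))
g = -318/55 (g = -28/5 + 4/(-22) = -28*⅕ + 4*(-1/22) = -28/5 - 2/11 = -318/55 ≈ -5.7818)
-g + I(10, 8)*(0*(8 - 4)) = -1*(-318/55) + ((-28 + 3*10)/(2*(-6 + 10)))*(0*(8 - 4)) = 318/55 + ((½)*(-28 + 30)/4)*(0*4) = 318/55 + ((½)*(¼)*2)*0 = 318/55 + (¼)*0 = 318/55 + 0 = 318/55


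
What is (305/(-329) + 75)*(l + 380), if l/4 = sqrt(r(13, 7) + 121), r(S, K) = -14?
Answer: 9260600/329 + 97480*sqrt(107)/329 ≈ 31213.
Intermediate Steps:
l = 4*sqrt(107) (l = 4*sqrt(-14 + 121) = 4*sqrt(107) ≈ 41.376)
(305/(-329) + 75)*(l + 380) = (305/(-329) + 75)*(4*sqrt(107) + 380) = (305*(-1/329) + 75)*(380 + 4*sqrt(107)) = (-305/329 + 75)*(380 + 4*sqrt(107)) = 24370*(380 + 4*sqrt(107))/329 = 9260600/329 + 97480*sqrt(107)/329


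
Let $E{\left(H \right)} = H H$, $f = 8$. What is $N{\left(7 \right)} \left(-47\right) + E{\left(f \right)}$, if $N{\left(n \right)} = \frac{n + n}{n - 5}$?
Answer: $-265$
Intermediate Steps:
$E{\left(H \right)} = H^{2}$
$N{\left(n \right)} = \frac{2 n}{-5 + n}$
$N{\left(7 \right)} \left(-47\right) + E{\left(f \right)} = 2 \cdot 7 \frac{1}{-5 + 7} \left(-47\right) + 8^{2} = 2 \cdot 7 \cdot \frac{1}{2} \left(-47\right) + 64 = 7 \left(-47\right) + 64 = -329 + 64 = -265$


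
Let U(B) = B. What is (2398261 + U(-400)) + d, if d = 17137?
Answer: 2414998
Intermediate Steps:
(2398261 + U(-400)) + d = (2398261 - 400) + 17137 = 2397861 + 17137 = 2414998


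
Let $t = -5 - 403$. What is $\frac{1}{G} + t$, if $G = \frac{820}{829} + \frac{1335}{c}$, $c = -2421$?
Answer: $- \frac{118807677}{292835} \approx -405.72$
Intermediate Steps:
$G = \frac{292835}{669003}$ ($G = \frac{820}{829} + \frac{1335}{-2421} = 820 \cdot \frac{1}{829} + 1335 \left(- \frac{1}{2421}\right) = \frac{820}{829} - \frac{445}{807} = \frac{292835}{669003} \approx 0.43772$)
$t = -408$ ($t = -5 - 403 = -408$)
$\frac{1}{G} + t = \frac{1}{\frac{292835}{669003}} - 408 = \frac{669003}{292835} - 408 = - \frac{118807677}{292835}$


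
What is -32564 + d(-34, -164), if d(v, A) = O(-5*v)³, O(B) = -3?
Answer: -32591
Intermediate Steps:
d(v, A) = -27 (d(v, A) = (-3)³ = -27)
-32564 + d(-34, -164) = -32564 - 27 = -32591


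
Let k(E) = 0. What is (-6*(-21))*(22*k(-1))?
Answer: 0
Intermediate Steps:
(-6*(-21))*(22*k(-1)) = (-6*(-21))*(22*0) = 126*0 = 0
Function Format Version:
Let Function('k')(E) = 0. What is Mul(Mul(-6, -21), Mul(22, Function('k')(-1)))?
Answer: 0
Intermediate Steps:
Mul(Mul(-6, -21), Mul(22, Function('k')(-1))) = Mul(Mul(-6, -21), Mul(22, 0)) = Mul(126, 0) = 0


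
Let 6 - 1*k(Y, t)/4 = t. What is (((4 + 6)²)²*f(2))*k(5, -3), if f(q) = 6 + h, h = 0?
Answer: 2160000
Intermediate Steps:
k(Y, t) = 24 - 4*t
f(q) = 6 (f(q) = 6 + 0 = 6)
(((4 + 6)²)²*f(2))*k(5, -3) = (((4 + 6)²)²*6)*(24 - 4*(-3)) = ((10²)²*6)*(24 + 12) = (100²*6)*36 = (10000*6)*36 = 60000*36 = 2160000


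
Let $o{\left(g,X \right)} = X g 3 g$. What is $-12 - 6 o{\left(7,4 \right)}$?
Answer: $-3540$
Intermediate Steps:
$o{\left(g,X \right)} = 3 X g^{2}$ ($o{\left(g,X \right)} = 3 X g g = 3 X g^{2}$)
$-12 - 6 o{\left(7,4 \right)} = -12 - 6 \cdot 3 \cdot 4 \cdot 7^{2} = -12 - 6 \cdot 3 \cdot 4 \cdot 49 = -12 - 3528 = -3540$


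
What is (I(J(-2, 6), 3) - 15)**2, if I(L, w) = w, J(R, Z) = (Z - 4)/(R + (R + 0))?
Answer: 144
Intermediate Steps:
J(R, Z) = (-4 + Z)/(2*R) (J(R, Z) = (-4 + Z)/(R + R) = (-4 + Z)/((2*R)) = (-4 + Z)*(1/(2*R)) = (-4 + Z)/(2*R))
(I(J(-2, 6), 3) - 15)**2 = (3 - 15)**2 = (-12)**2 = 144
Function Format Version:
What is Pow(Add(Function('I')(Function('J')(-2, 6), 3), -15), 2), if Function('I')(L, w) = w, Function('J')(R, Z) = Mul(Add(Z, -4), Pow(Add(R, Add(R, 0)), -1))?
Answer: 144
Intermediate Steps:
Function('J')(R, Z) = Mul(Rational(1, 2), Pow(R, -1), Add(-4, Z)) (Function('J')(R, Z) = Mul(Add(-4, Z), Pow(Add(R, R), -1)) = Mul(Add(-4, Z), Pow(Mul(2, R), -1)) = Mul(Add(-4, Z), Mul(Rational(1, 2), Pow(R, -1))) = Mul(Rational(1, 2), Pow(R, -1), Add(-4, Z)))
Pow(Add(Function('I')(Function('J')(-2, 6), 3), -15), 2) = Pow(Add(3, -15), 2) = Pow(-12, 2) = 144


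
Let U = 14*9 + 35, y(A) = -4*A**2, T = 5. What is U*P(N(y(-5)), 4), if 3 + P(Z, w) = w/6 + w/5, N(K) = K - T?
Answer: -3703/15 ≈ -246.87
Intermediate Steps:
N(K) = -5 + K (N(K) = K - 1*5 = K - 5 = -5 + K)
U = 161 (U = 126 + 35 = 161)
P(Z, w) = -3 + 11*w/30 (P(Z, w) = -3 + (w/6 + w/5) = -3 + 11*w/30)
U*P(N(y(-5)), 4) = 161*(-3 + (11/30)*4) = 161*(-3 + 22/15) = 161*(-23/15) = -3703/15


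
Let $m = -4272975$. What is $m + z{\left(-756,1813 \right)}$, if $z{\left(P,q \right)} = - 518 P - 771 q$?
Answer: $-5279190$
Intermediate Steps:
$z{\left(P,q \right)} = - 771 q - 518 P$
$m + z{\left(-756,1813 \right)} = -4272975 - 1006215 = -5279190$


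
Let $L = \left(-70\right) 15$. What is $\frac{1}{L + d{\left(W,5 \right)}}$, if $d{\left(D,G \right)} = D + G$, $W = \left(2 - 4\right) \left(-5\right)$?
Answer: $- \frac{1}{1035} \approx -0.00096618$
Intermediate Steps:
$W = 10$ ($W = \left(-2\right) \left(-5\right) = 10$)
$L = -1050$
$\frac{1}{L + d{\left(W,5 \right)}} = \frac{1}{-1050 + \left(10 + 5\right)} = \frac{1}{-1050 + 15} = \frac{1}{-1035} = - \frac{1}{1035}$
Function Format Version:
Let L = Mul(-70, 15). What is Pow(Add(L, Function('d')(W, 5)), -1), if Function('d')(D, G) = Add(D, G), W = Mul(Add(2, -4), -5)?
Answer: Rational(-1, 1035) ≈ -0.00096618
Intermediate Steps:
W = 10 (W = Mul(-2, -5) = 10)
L = -1050
Pow(Add(L, Function('d')(W, 5)), -1) = Pow(Add(-1050, Add(10, 5)), -1) = Pow(Add(-1050, 15), -1) = Pow(-1035, -1) = Rational(-1, 1035)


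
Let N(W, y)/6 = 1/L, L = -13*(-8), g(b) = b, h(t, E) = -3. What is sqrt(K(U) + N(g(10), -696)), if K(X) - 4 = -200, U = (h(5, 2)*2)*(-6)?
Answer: I*sqrt(132457)/26 ≈ 13.998*I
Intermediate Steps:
L = 104
U = 36 (U = -3*2*(-6) = -6*(-6) = 36)
K(X) = -196 (K(X) = 4 - 200 = -196)
N(W, y) = 3/52 (N(W, y) = 6/104 = 6*(1/104) = 3/52)
sqrt(K(U) + N(g(10), -696)) = sqrt(-196 + 3/52) = sqrt(-10189/52) = I*sqrt(132457)/26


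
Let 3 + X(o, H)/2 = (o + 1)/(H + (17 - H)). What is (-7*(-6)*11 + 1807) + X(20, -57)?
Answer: 38513/17 ≈ 2265.5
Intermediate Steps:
X(o, H) = -100/17 + 2*o/17 (X(o, H) = -6 + 2*((o + 1)/(H + (17 - H))) = -6 + 2*((1 + o)/17) = -6 + 2*((1 + o)*(1/17)) = -6 + 2*(1/17 + o/17) = -6 + (2/17 + 2*o/17) = -100/17 + 2*o/17)
(-7*(-6)*11 + 1807) + X(20, -57) = (-7*(-6)*11 + 1807) + (-100/17 + (2/17)*20) = (42*11 + 1807) + (-100/17 + 40/17) = (462 + 1807) - 60/17 = 2269 - 60/17 = 38513/17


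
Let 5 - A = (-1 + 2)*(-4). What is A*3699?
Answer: 33291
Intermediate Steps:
A = 9 (A = 5 - (-1 + 2)*(-4) = 5 - (-4) = 5 - 1*(-4) = 5 + 4 = 9)
A*3699 = 9*3699 = 33291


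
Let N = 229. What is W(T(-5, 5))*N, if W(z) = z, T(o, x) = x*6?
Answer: 6870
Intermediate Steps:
T(o, x) = 6*x
W(T(-5, 5))*N = (6*5)*229 = 30*229 = 6870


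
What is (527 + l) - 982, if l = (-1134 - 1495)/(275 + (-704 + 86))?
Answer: -153436/343 ≈ -447.34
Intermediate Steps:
l = 2629/343 (l = -2629/(275 - 618) = -2629/(-343) = -2629*(-1/343) = 2629/343 ≈ 7.6647)
(527 + l) - 982 = (527 + 2629/343) - 982 = 183390/343 - 982 = -153436/343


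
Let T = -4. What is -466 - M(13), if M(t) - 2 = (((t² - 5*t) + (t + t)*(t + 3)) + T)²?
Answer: -266724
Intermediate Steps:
M(t) = 2 + (-4 + t² - 5*t + 2*t*(3 + t))² (M(t) = 2 + (((t² - 5*t) + (t + t)*(t + 3)) - 4)² = 2 + (((t² - 5*t) + (2*t)*(3 + t)) - 4)² = 2 + (((t² - 5*t) + 2*t*(3 + t)) - 4)² = 2 + ((t² - 5*t + 2*t*(3 + t)) - 4)² = 2 + (-4 + t² - 5*t + 2*t*(3 + t))²)
-466 - M(13) = -466 - (2 + (-4 + 13 + 3*13²)²) = -466 - (2 + (-4 + 13 + 3*169)²) = -466 - (2 + (-4 + 13 + 507)²) = -466 - (2 + 516²) = -466 - (2 + 266256) = -466 - 1*266258 = -466 - 266258 = -266724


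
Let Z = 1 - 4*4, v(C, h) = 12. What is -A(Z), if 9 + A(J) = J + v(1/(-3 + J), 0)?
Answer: 12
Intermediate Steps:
Z = -15 (Z = 1 - 16 = -15)
A(J) = 3 + J (A(J) = -9 + (J + 12) = -9 + (12 + J) = 3 + J)
-A(Z) = -(3 - 15) = -1*(-12) = 12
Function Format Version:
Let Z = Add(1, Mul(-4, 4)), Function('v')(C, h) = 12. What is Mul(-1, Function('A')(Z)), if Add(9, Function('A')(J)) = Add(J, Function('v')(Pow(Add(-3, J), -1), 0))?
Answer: 12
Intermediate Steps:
Z = -15 (Z = Add(1, -16) = -15)
Function('A')(J) = Add(3, J) (Function('A')(J) = Add(-9, Add(J, 12)) = Add(-9, Add(12, J)) = Add(3, J))
Mul(-1, Function('A')(Z)) = Mul(-1, Add(3, -15)) = Mul(-1, -12) = 12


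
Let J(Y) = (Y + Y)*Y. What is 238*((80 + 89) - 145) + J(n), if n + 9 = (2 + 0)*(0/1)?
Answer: 5874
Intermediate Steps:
n = -9 (n = -9 + (2 + 0)*(0/1) = -9 + 2*(0*1) = -9 + 2*0 = -9 + 0 = -9)
J(Y) = 2*Y² (J(Y) = (2*Y)*Y = 2*Y²)
238*((80 + 89) - 145) + J(n) = 238*((80 + 89) - 145) + 2*(-9)² = 238*(169 - 145) + 2*81 = 238*24 + 162 = 5712 + 162 = 5874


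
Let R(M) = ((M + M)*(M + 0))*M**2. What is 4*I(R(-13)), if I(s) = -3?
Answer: -12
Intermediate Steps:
R(M) = 2*M**4 (R(M) = ((2*M)*M)*M**2 = (2*M**2)*M**2 = 2*M**4)
4*I(R(-13)) = 4*(-3) = -12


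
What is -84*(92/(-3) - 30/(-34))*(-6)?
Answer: -255192/17 ≈ -15011.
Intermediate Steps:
-84*(92/(-3) - 30/(-34))*(-6) = -84*(92*(-1/3) - 30*(-1/34))*(-6) = -84*(-92/3 + 15/17)*(-6) = -84*(-1519/51)*(-6) = (42532/17)*(-6) = -255192/17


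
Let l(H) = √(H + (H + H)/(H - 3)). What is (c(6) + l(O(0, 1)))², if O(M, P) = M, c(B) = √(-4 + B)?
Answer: 2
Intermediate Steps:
l(H) = √(H + 2*H/(-3 + H)) (l(H) = √(H + (2*H)/(-3 + H)) = √(H + 2*H/(-3 + H)))
(c(6) + l(O(0, 1)))² = (√(-4 + 6) + √(0*(-1 + 0)/(-3 + 0)))² = (√2 + √(0*(-1)/(-3)))² = (√2 + √(0*(-⅓)*(-1)))² = (√2 + √0)² = (√2 + 0)² = (√2)² = 2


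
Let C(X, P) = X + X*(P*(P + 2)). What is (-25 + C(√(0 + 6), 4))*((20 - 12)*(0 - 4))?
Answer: 800 - 800*√6 ≈ -1159.6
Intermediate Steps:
C(X, P) = X + P*X*(2 + P) (C(X, P) = X + X*(P*(2 + P)) = X + P*X*(2 + P))
(-25 + C(√(0 + 6), 4))*((20 - 12)*(0 - 4)) = (-25 + √(0 + 6)*(1 + 4² + 2*4))*((20 - 12)*(0 - 4)) = (-25 + √6*(1 + 16 + 8))*(8*(-4)) = (-25 + √6*25)*(-32) = (-25 + 25*√6)*(-32) = 800 - 800*√6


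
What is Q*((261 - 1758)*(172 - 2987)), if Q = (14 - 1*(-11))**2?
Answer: 2633784375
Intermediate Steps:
Q = 625 (Q = (14 + 11)**2 = 25**2 = 625)
Q*((261 - 1758)*(172 - 2987)) = 625*((261 - 1758)*(172 - 2987)) = 625*(-1497*(-2815)) = 625*4214055 = 2633784375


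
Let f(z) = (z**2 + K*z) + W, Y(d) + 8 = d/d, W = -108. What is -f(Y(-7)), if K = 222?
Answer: 1613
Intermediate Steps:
Y(d) = -7 (Y(d) = -8 + d/d = -8 + 1 = -7)
f(z) = -108 + z**2 + 222*z (f(z) = (z**2 + 222*z) - 108 = -108 + z**2 + 222*z)
-f(Y(-7)) = -(-108 + (-7)**2 + 222*(-7)) = -(-108 + 49 - 1554) = -1*(-1613) = 1613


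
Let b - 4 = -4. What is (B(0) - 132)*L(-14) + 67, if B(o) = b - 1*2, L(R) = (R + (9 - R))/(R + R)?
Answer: 1541/14 ≈ 110.07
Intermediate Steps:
b = 0 (b = 4 - 4 = 0)
L(R) = 9/(2*R) (L(R) = 9/((2*R)) = 9*(1/(2*R)) = 9/(2*R))
B(o) = -2 (B(o) = 0 - 1*2 = 0 - 2 = -2)
(B(0) - 132)*L(-14) + 67 = (-2 - 132)*((9/2)/(-14)) + 67 = -603*(-1)/14 + 67 = -134*(-9/28) + 67 = 603/14 + 67 = 1541/14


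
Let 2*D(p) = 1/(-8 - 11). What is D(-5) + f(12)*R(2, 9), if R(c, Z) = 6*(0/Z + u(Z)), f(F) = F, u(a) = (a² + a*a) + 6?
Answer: 459647/38 ≈ 12096.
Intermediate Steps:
u(a) = 6 + 2*a² (u(a) = (a² + a²) + 6 = 2*a² + 6 = 6 + 2*a²)
D(p) = -1/38 (D(p) = 1/(2*(-8 - 11)) = (½)/(-19) = (½)*(-1/19) = -1/38)
R(c, Z) = 36 + 12*Z² (R(c, Z) = 6*(0/Z + (6 + 2*Z²)) = 6*(0 + (6 + 2*Z²)) = 6*(6 + 2*Z²) = 36 + 12*Z²)
D(-5) + f(12)*R(2, 9) = -1/38 + 12*(36 + 12*9²) = -1/38 + 12*(36 + 12*81) = -1/38 + 12*(36 + 972) = -1/38 + 12*1008 = -1/38 + 12096 = 459647/38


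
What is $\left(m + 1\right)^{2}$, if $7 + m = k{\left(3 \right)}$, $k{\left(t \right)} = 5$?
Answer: $1$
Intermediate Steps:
$m = -2$ ($m = -7 + 5 = -2$)
$\left(m + 1\right)^{2} = \left(-2 + 1\right)^{2} = \left(-1\right)^{2} = 1$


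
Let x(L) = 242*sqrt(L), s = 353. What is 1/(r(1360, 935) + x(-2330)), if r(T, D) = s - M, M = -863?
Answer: 152/17241597 - 121*I*sqrt(2330)/68966388 ≈ 8.8159e-6 - 8.4689e-5*I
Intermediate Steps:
r(T, D) = 1216 (r(T, D) = 353 - 1*(-863) = 353 + 863 = 1216)
1/(r(1360, 935) + x(-2330)) = 1/(1216 + 242*sqrt(-2330)) = 1/(1216 + 242*(I*sqrt(2330))) = 1/(1216 + 242*I*sqrt(2330))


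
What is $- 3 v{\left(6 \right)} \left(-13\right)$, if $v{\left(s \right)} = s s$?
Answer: $1404$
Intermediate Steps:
$v{\left(s \right)} = s^{2}$
$- 3 v{\left(6 \right)} \left(-13\right) = - 3 \cdot 6^{2} \left(-13\right) = \left(-3\right) 36 \left(-13\right) = \left(-108\right) \left(-13\right) = 1404$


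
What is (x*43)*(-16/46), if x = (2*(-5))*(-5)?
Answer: -17200/23 ≈ -747.83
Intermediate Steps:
x = 50 (x = -10*(-5) = 50)
(x*43)*(-16/46) = (50*43)*(-16/46) = 2150*(-16*1/46) = 2150*(-8/23) = -17200/23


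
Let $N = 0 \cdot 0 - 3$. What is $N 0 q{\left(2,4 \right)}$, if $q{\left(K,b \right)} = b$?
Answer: $0$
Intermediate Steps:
$N = -3$ ($N = 0 - 3 = -3$)
$N 0 q{\left(2,4 \right)} = \left(-3\right) 0 \cdot 4 = 0 \cdot 4 = 0$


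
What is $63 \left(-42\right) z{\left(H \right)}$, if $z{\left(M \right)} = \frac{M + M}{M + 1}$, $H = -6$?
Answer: $- \frac{31752}{5} \approx -6350.4$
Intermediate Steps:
$z{\left(M \right)} = \frac{2 M}{1 + M}$
$63 \left(-42\right) z{\left(H \right)} = 63 \left(-42\right) 2 \left(-6\right) \frac{1}{1 - 6} = - 2646 \cdot 2 \left(-6\right) \frac{1}{-5} = - 2646 \cdot 2 \left(-6\right) \left(- \frac{1}{5}\right) = \left(-2646\right) \frac{12}{5} = - \frac{31752}{5}$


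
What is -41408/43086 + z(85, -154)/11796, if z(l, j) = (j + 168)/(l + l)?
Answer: -2306546871/2400033820 ≈ -0.96105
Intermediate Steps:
z(l, j) = (168 + j)/(2*l) (z(l, j) = (168 + j)/((2*l)) = (168 + j)*(1/(2*l)) = (168 + j)/(2*l))
-41408/43086 + z(85, -154)/11796 = -41408/43086 + ((½)*(168 - 154)/85)/11796 = -41408*1/43086 + ((½)*(1/85)*14)*(1/11796) = -20704/21543 + (7/85)*(1/11796) = -20704/21543 + 7/1002660 = -2306546871/2400033820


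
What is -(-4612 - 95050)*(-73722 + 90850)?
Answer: 1707010736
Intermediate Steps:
-(-4612 - 95050)*(-73722 + 90850) = -(-99662)*17128 = -1*(-1707010736) = 1707010736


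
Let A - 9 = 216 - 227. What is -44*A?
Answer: 88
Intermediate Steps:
A = -2 (A = 9 + (216 - 227) = 9 - 11 = -2)
-44*A = -44*(-2) = 88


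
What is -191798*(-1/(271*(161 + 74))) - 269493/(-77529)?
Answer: 10677522949/1645811455 ≈ 6.4877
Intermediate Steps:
-191798*(-1/(271*(161 + 74))) - 269493/(-77529) = -191798/(235*(-271)) - 269493*(-1/77529) = -191798/(-63685) + 89831/25843 = -191798*(-1/63685) + 89831/25843 = 191798/63685 + 89831/25843 = 10677522949/1645811455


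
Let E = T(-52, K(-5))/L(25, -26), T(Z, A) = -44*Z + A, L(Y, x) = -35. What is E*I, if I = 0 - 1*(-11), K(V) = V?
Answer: -25113/35 ≈ -717.51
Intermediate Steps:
T(Z, A) = A - 44*Z
E = -2283/35 (E = (-5 - 44*(-52))/(-35) = (-5 + 2288)*(-1/35) = 2283*(-1/35) = -2283/35 ≈ -65.229)
I = 11 (I = 0 + 11 = 11)
E*I = -2283/35*11 = -25113/35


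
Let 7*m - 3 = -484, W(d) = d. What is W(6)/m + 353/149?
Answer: 163535/71669 ≈ 2.2818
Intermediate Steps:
m = -481/7 (m = 3/7 + (⅐)*(-484) = 3/7 - 484/7 = -481/7 ≈ -68.714)
W(6)/m + 353/149 = 6/(-481/7) + 353/149 = 6*(-7/481) + 353*(1/149) = -42/481 + 353/149 = 163535/71669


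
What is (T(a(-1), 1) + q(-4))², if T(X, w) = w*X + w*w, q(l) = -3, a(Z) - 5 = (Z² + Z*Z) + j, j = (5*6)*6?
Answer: 34225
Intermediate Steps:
j = 180 (j = 30*6 = 180)
a(Z) = 185 + 2*Z² (a(Z) = 5 + ((Z² + Z*Z) + 180) = 5 + ((Z² + Z²) + 180) = 5 + (2*Z² + 180) = 5 + (180 + 2*Z²) = 185 + 2*Z²)
T(X, w) = w² + X*w (T(X, w) = X*w + w² = w² + X*w)
(T(a(-1), 1) + q(-4))² = (1*((185 + 2*(-1)²) + 1) - 3)² = (1*((185 + 2*1) + 1) - 3)² = (1*((185 + 2) + 1) - 3)² = (1*(187 + 1) - 3)² = (1*188 - 3)² = (188 - 3)² = 185² = 34225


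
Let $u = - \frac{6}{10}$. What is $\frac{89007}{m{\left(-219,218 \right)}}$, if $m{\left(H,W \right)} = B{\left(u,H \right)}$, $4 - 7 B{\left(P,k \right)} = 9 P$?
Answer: $\frac{3115245}{47} \approx 66282.0$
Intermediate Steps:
$u = - \frac{3}{5}$ ($u = \left(-6\right) \frac{1}{10} = - \frac{3}{5} \approx -0.6$)
$B{\left(P,k \right)} = \frac{4}{7} - \frac{9 P}{7}$
$m{\left(H,W \right)} = \frac{47}{35}$ ($m{\left(H,W \right)} = \frac{4}{7} - - \frac{27}{35} = \frac{4}{7} + \frac{27}{35} = \frac{47}{35}$)
$\frac{89007}{m{\left(-219,218 \right)}} = \frac{89007}{\frac{47}{35}} = 89007 \cdot \frac{35}{47} = \frac{3115245}{47}$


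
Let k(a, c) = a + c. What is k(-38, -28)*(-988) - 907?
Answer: 64301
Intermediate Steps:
k(-38, -28)*(-988) - 907 = (-38 - 28)*(-988) - 907 = -66*(-988) - 907 = 65208 - 907 = 64301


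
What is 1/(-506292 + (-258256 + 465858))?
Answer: -1/298690 ≈ -3.3480e-6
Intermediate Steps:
1/(-506292 + (-258256 + 465858)) = 1/(-506292 + 207602) = 1/(-298690) = -1/298690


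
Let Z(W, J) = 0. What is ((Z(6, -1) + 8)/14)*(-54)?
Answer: -216/7 ≈ -30.857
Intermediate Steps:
((Z(6, -1) + 8)/14)*(-54) = ((0 + 8)/14)*(-54) = ((1/14)*8)*(-54) = (4/7)*(-54) = -216/7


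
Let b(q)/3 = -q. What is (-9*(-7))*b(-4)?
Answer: 756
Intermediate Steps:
b(q) = -3*q (b(q) = 3*(-q) = -3*q)
(-9*(-7))*b(-4) = (-9*(-7))*(-3*(-4)) = 63*12 = 756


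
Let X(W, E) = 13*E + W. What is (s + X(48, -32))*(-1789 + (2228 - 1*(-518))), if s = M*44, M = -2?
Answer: -436392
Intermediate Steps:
X(W, E) = W + 13*E
s = -88 (s = -2*44 = -88)
(s + X(48, -32))*(-1789 + (2228 - 1*(-518))) = (-88 + (48 + 13*(-32)))*(-1789 + (2228 - 1*(-518))) = (-88 + (48 - 416))*(-1789 + (2228 + 518)) = (-88 - 368)*(-1789 + 2746) = -456*957 = -436392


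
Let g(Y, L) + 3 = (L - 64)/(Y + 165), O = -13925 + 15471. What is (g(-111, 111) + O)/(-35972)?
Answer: -83369/1942488 ≈ -0.042919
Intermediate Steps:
O = 1546
g(Y, L) = -3 + (-64 + L)/(165 + Y) (g(Y, L) = -3 + (L - 64)/(Y + 165) = -3 + (-64 + L)/(165 + Y))
(g(-111, 111) + O)/(-35972) = ((-559 + 111 - 3*(-111))/(165 - 111) + 1546)/(-35972) = ((-559 + 111 + 333)/54 + 1546)*(-1/35972) = ((1/54)*(-115) + 1546)*(-1/35972) = (-115/54 + 1546)*(-1/35972) = (83369/54)*(-1/35972) = -83369/1942488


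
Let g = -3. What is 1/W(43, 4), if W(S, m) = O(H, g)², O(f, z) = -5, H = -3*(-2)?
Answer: 1/25 ≈ 0.040000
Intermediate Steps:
H = 6
W(S, m) = 25 (W(S, m) = (-5)² = 25)
1/W(43, 4) = 1/25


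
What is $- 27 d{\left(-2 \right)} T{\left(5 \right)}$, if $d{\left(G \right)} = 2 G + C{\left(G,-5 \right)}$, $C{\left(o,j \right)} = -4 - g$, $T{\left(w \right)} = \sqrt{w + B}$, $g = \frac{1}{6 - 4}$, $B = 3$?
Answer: $459 \sqrt{2} \approx 649.12$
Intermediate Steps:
$g = \frac{1}{2} \approx 0.5$
$T{\left(w \right)} = \sqrt{3 + w}$ ($T{\left(w \right)} = \sqrt{w + 3} = \sqrt{3 + w}$)
$C{\left(o,j \right)} = - \frac{9}{2}$ ($C{\left(o,j \right)} = -4 - \frac{1}{2} = - \frac{9}{2}$)
$d{\left(G \right)} = - \frac{9}{2} + 2 G$ ($d{\left(G \right)} = 2 G - \frac{9}{2} = - \frac{9}{2} + 2 G$)
$- 27 d{\left(-2 \right)} T{\left(5 \right)} = - 27 \left(- \frac{9}{2} + 2 \left(-2\right)\right) \sqrt{3 + 5} = - 27 \left(- \frac{9}{2} - 4\right) \sqrt{8} = \left(-27\right) \left(- \frac{17}{2}\right) 2 \sqrt{2} = \frac{459 \cdot 2 \sqrt{2}}{2} = 459 \sqrt{2}$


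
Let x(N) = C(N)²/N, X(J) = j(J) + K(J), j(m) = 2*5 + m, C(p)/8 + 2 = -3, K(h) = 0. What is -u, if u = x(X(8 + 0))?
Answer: -800/9 ≈ -88.889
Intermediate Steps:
C(p) = -40 (C(p) = -16 + 8*(-3) = -16 - 24 = -40)
j(m) = 10 + m
X(J) = 10 + J (X(J) = (10 + J) + 0 = 10 + J)
x(N) = 1600/N (x(N) = (-40)²/N = 1600/N)
u = 800/9 (u = 1600/(10 + (8 + 0)) = 1600/(10 + 8) = 1600/18 = 1600*(1/18) = 800/9 ≈ 88.889)
-u = -1*800/9 = -800/9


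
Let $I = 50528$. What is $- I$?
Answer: $-50528$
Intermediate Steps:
$- I = \left(-1\right) 50528 = -50528$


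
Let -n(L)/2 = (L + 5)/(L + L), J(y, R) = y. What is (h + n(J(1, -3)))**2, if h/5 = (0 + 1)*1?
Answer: 1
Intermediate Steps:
h = 5 (h = 5*((0 + 1)*1) = 5*(1*1) = 5*1 = 5)
n(L) = -(5 + L)/L (n(L) = -2*(L + 5)/(L + L) = -2*(5 + L)/(2*L) = -2*(5 + L)*1/(2*L) = -(5 + L)/L)
(h + n(J(1, -3)))**2 = (5 + (-5 - 1*1)/1)**2 = (5 + 1*(-5 - 1))**2 = (5 + 1*(-6))**2 = (5 - 6)**2 = (-1)**2 = 1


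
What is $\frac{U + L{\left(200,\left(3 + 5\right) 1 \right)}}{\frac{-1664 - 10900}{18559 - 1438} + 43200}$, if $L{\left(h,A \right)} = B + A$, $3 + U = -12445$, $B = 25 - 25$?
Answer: $- \frac{17748770}{61634553} \approx -0.28797$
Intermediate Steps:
$B = 0$
$U = -12448$ ($U = -3 - 12445 = -12448$)
$L{\left(h,A \right)} = A$ ($L{\left(h,A \right)} = 0 + A = A$)
$\frac{U + L{\left(200,\left(3 + 5\right) 1 \right)}}{\frac{-1664 - 10900}{18559 - 1438} + 43200} = \frac{-12448 + \left(3 + 5\right) 1}{\frac{-1664 - 10900}{18559 - 1438} + 43200} = \frac{-12448 + 8 \cdot 1}{- \frac{12564}{17121} + 43200} = \frac{-12448 + 8}{\left(-12564\right) \frac{1}{17121} + 43200} = - \frac{12440}{- \frac{4188}{5707} + 43200} = - \frac{12440}{\frac{246538212}{5707}} = \left(-12440\right) \frac{5707}{246538212} = - \frac{17748770}{61634553}$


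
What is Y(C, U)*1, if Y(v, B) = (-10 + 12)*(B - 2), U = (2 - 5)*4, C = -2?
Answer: -28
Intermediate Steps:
U = -12 (U = -3*4 = -12)
Y(v, B) = -4 + 2*B (Y(v, B) = 2*(-2 + B) = -4 + 2*B)
Y(C, U)*1 = (-4 + 2*(-12))*1 = (-4 - 24)*1 = -28*1 = -28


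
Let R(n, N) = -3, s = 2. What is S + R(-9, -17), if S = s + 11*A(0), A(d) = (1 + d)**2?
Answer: 10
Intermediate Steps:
S = 13 (S = 2 + 11*(1 + 0)**2 = 2 + 11*1**2 = 2 + 11*1 = 2 + 11 = 13)
S + R(-9, -17) = 13 - 3 = 10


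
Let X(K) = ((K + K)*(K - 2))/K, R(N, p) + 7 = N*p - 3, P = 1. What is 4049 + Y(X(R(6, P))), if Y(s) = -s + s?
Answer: 4049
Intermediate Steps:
R(N, p) = -10 + N*p (R(N, p) = -7 + (N*p - 3) = -7 + (-3 + N*p) = -10 + N*p)
X(K) = -4 + 2*K (X(K) = ((2*K)*(-2 + K))/K = (2*K*(-2 + K))/K = -4 + 2*K)
Y(s) = 0
4049 + Y(X(R(6, P))) = 4049 + 0 = 4049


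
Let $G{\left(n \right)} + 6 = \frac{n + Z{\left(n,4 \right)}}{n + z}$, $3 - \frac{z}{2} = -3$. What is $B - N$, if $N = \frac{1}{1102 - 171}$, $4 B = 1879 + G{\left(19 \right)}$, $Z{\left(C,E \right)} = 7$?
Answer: $\frac{54080735}{115444} \approx 468.46$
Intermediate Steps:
$z = 12$ ($z = 6 - -6 = 6 + 6 = 12$)
$G{\left(n \right)} = -6 + \frac{7 + n}{12 + n}$ ($G{\left(n \right)} = -6 + \frac{n + 7}{n + 12} = -6 + \frac{7 + n}{12 + n}$)
$B = \frac{58089}{124}$ ($B = \frac{1879 + \frac{5 \left(-13 - 19\right)}{12 + 19}}{4} = \frac{1879 + \frac{5 \left(-13 - 19\right)}{31}}{4} = \frac{1879 + 5 \cdot \frac{1}{31} \left(-32\right)}{4} = \frac{1879 - \frac{160}{31}}{4} = \frac{1}{4} \cdot \frac{58089}{31} = \frac{58089}{124} \approx 468.46$)
$N = \frac{1}{931} \approx 0.0010741$
$B - N = \frac{58089}{124} - \frac{1}{931} = \frac{54080735}{115444}$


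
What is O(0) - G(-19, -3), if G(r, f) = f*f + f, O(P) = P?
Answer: -6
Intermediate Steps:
G(r, f) = f + f**2 (G(r, f) = f**2 + f = f + f**2)
O(0) - G(-19, -3) = 0 - (-3)*(1 - 3) = 0 - (-3)*(-2) = 0 - 1*6 = 0 - 6 = -6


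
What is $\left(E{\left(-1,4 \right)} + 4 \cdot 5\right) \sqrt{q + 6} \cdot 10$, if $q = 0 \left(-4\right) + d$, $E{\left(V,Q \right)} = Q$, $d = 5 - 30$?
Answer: $240 i \sqrt{19} \approx 1046.1 i$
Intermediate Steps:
$d = -25$ ($d = 5 - 30 = -25$)
$q = -25$ ($q = 0 \left(-4\right) - 25 = 0 - 25 = -25$)
$\left(E{\left(-1,4 \right)} + 4 \cdot 5\right) \sqrt{q + 6} \cdot 10 = \left(4 + 4 \cdot 5\right) \sqrt{-25 + 6} \cdot 10 = \left(4 + 20\right) \sqrt{-19} \cdot 10 = 24 i \sqrt{19} \cdot 10 = 240 i \sqrt{19}$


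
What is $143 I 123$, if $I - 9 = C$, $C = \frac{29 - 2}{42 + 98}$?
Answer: $\frac{22637043}{140} \approx 1.6169 \cdot 10^{5}$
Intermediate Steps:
$C = \frac{27}{140} \approx 0.19286$
$I = \frac{1287}{140}$ ($I = 9 + \frac{27}{140} = \frac{1287}{140} \approx 9.1929$)
$143 I 123 = 143 \cdot \frac{1287}{140} \cdot 123 = \frac{184041}{140} \cdot 123 = \frac{22637043}{140}$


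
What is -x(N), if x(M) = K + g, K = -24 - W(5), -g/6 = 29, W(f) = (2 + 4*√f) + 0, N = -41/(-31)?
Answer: 200 + 4*√5 ≈ 208.94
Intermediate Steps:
N = 41/31 (N = -41*(-1/31) = 41/31 ≈ 1.3226)
W(f) = 2 + 4*√f
g = -174 (g = -6*29 = -174)
K = -26 - 4*√5 (K = -24 - (2 + 4*√5) = -24 + (-2 - 4*√5) = -26 - 4*√5 ≈ -34.944)
x(M) = -200 - 4*√5 (x(M) = (-26 - 4*√5) - 174 = -200 - 4*√5)
-x(N) = -(-200 - 4*√5) = 200 + 4*√5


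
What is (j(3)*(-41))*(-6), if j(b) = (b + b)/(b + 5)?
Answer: 369/2 ≈ 184.50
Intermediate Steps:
j(b) = 2*b/(5 + b) (j(b) = (2*b)/(5 + b) = 2*b/(5 + b))
(j(3)*(-41))*(-6) = ((2*3/(5 + 3))*(-41))*(-6) = ((2*3/8)*(-41))*(-6) = ((2*3*(1/8))*(-41))*(-6) = ((3/4)*(-41))*(-6) = -123/4*(-6) = 369/2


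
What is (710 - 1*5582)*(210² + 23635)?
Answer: -330004920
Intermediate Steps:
(710 - 1*5582)*(210² + 23635) = (710 - 5582)*(44100 + 23635) = -4872*67735 = -330004920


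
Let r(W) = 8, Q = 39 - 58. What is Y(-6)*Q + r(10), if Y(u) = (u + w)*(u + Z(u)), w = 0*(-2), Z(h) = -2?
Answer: -904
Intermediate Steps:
w = 0
Q = -19
Y(u) = u*(-2 + u) (Y(u) = (u + 0)*(u - 2) = u*(-2 + u))
Y(-6)*Q + r(10) = -6*(-2 - 6)*(-19) + 8 = -6*(-8)*(-19) + 8 = 48*(-19) + 8 = -912 + 8 = -904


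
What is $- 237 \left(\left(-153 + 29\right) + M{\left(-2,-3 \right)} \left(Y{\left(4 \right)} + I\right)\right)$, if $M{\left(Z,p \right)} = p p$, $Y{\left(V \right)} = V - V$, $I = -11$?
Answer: $52851$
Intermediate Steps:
$Y{\left(V \right)} = 0$
$M{\left(Z,p \right)} = p^{2}$
$- 237 \left(\left(-153 + 29\right) + M{\left(-2,-3 \right)} \left(Y{\left(4 \right)} + I\right)\right) = - 237 \left(\left(-153 + 29\right) + \left(-3\right)^{2} \left(0 - 11\right)\right) = - 237 \left(-124 + 9 \left(-11\right)\right) = - 237 \left(-124 - 99\right) = \left(-237\right) \left(-223\right) = 52851$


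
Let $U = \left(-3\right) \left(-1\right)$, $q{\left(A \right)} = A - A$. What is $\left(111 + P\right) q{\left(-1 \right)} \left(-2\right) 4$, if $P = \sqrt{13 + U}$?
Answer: $0$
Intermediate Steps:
$q{\left(A \right)} = 0$
$U = 3$
$P = 4$ ($P = \sqrt{13 + 3} = \sqrt{16} = 4$)
$\left(111 + P\right) q{\left(-1 \right)} \left(-2\right) 4 = \left(111 + 4\right) 0 \left(-2\right) 4 = 115 \cdot 0 \cdot 4 = 115 \cdot 0 = 0$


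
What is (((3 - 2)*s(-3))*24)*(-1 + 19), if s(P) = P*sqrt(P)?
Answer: -1296*I*sqrt(3) ≈ -2244.7*I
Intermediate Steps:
s(P) = P**(3/2)
(((3 - 2)*s(-3))*24)*(-1 + 19) = (((3 - 2)*(-3)**(3/2))*24)*(-1 + 19) = ((1*(-3*I*sqrt(3)))*24)*18 = (-3*I*sqrt(3)*24)*18 = -72*I*sqrt(3)*18 = -1296*I*sqrt(3)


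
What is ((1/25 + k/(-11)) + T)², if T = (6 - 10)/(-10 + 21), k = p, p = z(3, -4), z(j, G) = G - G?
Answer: 7921/75625 ≈ 0.10474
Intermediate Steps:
z(j, G) = 0
p = 0
k = 0
T = -4/11 ≈ -0.36364
((1/25 + k/(-11)) + T)² = ((1/25 + 0/(-11)) - 4/11)² = ((1*(1/25) + 0*(-1/11)) - 4/11)² = ((1/25 + 0) - 4/11)² = (1/25 - 4/11)² = (-89/275)² = 7921/75625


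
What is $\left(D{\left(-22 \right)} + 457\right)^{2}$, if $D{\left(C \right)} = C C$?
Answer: $885481$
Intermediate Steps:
$D{\left(C \right)} = C^{2}$
$\left(D{\left(-22 \right)} + 457\right)^{2} = \left(\left(-22\right)^{2} + 457\right)^{2} = \left(484 + 457\right)^{2} = 941^{2} = 885481$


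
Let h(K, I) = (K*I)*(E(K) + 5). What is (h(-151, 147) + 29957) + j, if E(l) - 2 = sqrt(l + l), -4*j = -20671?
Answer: -481017/4 - 22197*I*sqrt(302) ≈ -1.2025e+5 - 3.8574e+5*I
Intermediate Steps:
j = 20671/4 (j = -1/4*(-20671) = 20671/4 ≈ 5167.8)
E(l) = 2 + sqrt(2)*sqrt(l) (E(l) = 2 + sqrt(l + l) = 2 + sqrt(2*l) = 2 + sqrt(2)*sqrt(l))
h(K, I) = I*K*(7 + sqrt(2)*sqrt(K)) (h(K, I) = (K*I)*((2 + sqrt(2)*sqrt(K)) + 5) = (I*K)*(7 + sqrt(2)*sqrt(K)) = I*K*(7 + sqrt(2)*sqrt(K)))
(h(-151, 147) + 29957) + j = (147*(-151)*(7 + sqrt(2)*sqrt(-151)) + 29957) + 20671/4 = (147*(-151)*(7 + sqrt(2)*(I*sqrt(151))) + 29957) + 20671/4 = (147*(-151)*(7 + I*sqrt(302)) + 29957) + 20671/4 = ((-155379 - 22197*I*sqrt(302)) + 29957) + 20671/4 = (-125422 - 22197*I*sqrt(302)) + 20671/4 = -481017/4 - 22197*I*sqrt(302)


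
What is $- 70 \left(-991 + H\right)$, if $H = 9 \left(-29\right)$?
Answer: $87640$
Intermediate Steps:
$H = -261$
$- 70 \left(-991 + H\right) = - 70 \left(-991 - 261\right) = \left(-70\right) \left(-1252\right) = 87640$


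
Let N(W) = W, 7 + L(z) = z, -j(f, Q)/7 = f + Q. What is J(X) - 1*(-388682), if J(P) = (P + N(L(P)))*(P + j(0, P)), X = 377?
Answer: -1301032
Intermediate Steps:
j(f, Q) = -7*Q - 7*f (j(f, Q) = -7*(f + Q) = -7*(Q + f) = -7*Q - 7*f)
L(z) = -7 + z
J(P) = -6*P*(-7 + 2*P) (J(P) = (P + (-7 + P))*(P + (-7*P - 7*0)) = (-7 + 2*P)*(P + (-7*P + 0)) = (-7 + 2*P)*(P - 7*P) = (-7 + 2*P)*(-6*P) = -6*P*(-7 + 2*P))
J(X) - 1*(-388682) = 6*377*(7 - 2*377) - 1*(-388682) = 6*377*(7 - 754) + 388682 = 6*377*(-747) + 388682 = -1689714 + 388682 = -1301032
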